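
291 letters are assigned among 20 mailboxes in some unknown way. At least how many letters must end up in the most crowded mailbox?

15

By pigeonhole, the 20 mailboxes are the holes and the 291 letters are the pigeons.
If every mailbox held at most 14 letters, the total would be at most 20 × 14 = 280, which is less than 291.
So some mailbox holds at least ⌈291/20⌉ = 15 letters.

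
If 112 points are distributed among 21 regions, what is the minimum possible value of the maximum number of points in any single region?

6

The 21 regions are the holes and the 112 points are the pigeons.
If every region held at most 5 points, the total would be at most 21 × 5 = 105, which is less than 112.
So some region holds at least ⌈112/21⌉ = 6 points.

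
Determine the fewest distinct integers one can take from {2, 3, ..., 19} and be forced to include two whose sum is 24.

A set avoiding the sum 24 can contain at most one of each pair {x, 24−x}, plus the 4 elements whose complement lies outside the range or equal to its own complement.
The integers 2, …, 12 (11 of them) are such a set: any two sum to at least 2+3 = 5 and at most 11+12 = 23 < 24.
Pigeonhole: any 12th integer completes one of the 7 pairs, so 12 choices force a sum of 24.

12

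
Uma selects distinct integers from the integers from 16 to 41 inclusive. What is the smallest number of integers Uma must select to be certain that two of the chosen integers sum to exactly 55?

Group the elements by complementary pair {x, 55−x}: {16,39}, {17,38}, {18,37}, …, giving 12 two-element pairs and 2 integers whose partner 55−x falls outside [16,41].
Treating each of those 14 groups as a pigeonhole, one can pick one integer per group — 14 integers — with no two summing to 55.
The 15th integer lands in an occupied pair, forcing a sum of 55.

15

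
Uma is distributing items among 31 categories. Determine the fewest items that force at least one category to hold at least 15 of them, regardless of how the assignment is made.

435

With 434 items one could put exactly 14 in each of the 31 categories, and no category would reach 15.
One more item must land in a category that already has 14, giving it 15.
So 31 × 14 + 1 = 435 items are required.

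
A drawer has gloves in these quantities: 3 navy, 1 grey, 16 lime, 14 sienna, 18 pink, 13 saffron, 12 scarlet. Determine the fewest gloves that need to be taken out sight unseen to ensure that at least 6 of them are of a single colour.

An adversary could hand out at most 5 gloves per colour (navy, grey run out sooner): 3 + 1 + 5 + 5 + 5 + 5 + 5 = 29 gloves and still no colour has 6.
By pigeonhole, one more glove lands in a colour already at 5, so 30 draws are enough and 29 are not.

30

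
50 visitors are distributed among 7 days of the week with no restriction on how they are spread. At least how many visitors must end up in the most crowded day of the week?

8

The 7 days of the week are the holes and the 50 visitors are the pigeons.
If every day of the week held at most 7 visitors, the total would be at most 7 × 7 = 49, which is less than 50.
So some day of the week holds at least ⌈50/7⌉ = 8 visitors.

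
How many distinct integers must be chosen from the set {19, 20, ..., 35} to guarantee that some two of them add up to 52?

Group the elements by complementary pair {x, 52−x}: {19,33}, {20,32}, {21,31}, …, giving 7 two-element pairs; the single value 26 (it cannot pair with itself since the integers are distinct); and 2 integers whose partner 52−x falls outside [19,35].
Pigeonhole: treating each of those 10 groups as a pigeonhole, one can pick one integer per group — 10 integers — with no two summing to 52.
The 11th integer lands in an occupied pair, forcing a sum of 52.

11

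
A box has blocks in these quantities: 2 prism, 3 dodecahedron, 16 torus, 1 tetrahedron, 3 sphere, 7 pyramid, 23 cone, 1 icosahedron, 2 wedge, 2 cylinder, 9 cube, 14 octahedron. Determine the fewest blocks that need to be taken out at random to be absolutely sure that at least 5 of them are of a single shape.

Put each drawn block into a box by shape. The largest draw with every box below 5 takes min(count, 4) from each shape; shapes with fewer than 4 contribute all they have.
Σ min(cᵢ, 4) = 2 + 3 + 4 + 1 + 3 + 4 + 4 + 1 + 2 + 2 + 4 + 4 = 34.
Draw number 34 + 1 = 35 must push one box to 5.

35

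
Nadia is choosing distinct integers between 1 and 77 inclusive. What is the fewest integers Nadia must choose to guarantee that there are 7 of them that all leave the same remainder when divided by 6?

By pigeonhole, the 6 residue classes mod 6 are the pigeonholes.
With 36 integers one could put 6 in each residue class and have no class reach 7.
The 37th integer pushes some class to 7, so 6·6 + 1 = 37.

37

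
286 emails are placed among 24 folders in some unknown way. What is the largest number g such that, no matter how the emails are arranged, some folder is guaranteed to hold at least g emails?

12

By the pigeonhole principle, the 24 folders are the holes and the 286 emails are the pigeons.
If every folder held at most 11 emails, the total would be at most 24 × 11 = 264, which is less than 286.
So some folder holds at least ⌈286/24⌉ = 12 emails.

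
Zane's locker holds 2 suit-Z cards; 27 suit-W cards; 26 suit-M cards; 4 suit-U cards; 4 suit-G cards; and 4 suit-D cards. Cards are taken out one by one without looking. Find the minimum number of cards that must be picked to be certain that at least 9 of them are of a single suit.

31

The 6 suits are the holes; the cards drawn are the pigeons.
To avoid 9 of any one suit, the worst case takes at most 8 of each suit, or every card of a suit that has fewer than 8.
That gives 2 + 8 + 8 + 4 + 4 + 4 = 30 cards with no suit reaching 9.
The next card forces some suit to 9, so 30 + 1 = 31.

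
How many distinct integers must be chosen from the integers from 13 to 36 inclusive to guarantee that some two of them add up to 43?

A set avoiding the sum 43 can contain at most one of each pair {x, 43−x}, plus the 6 elements whose complement lies outside the range.
The integers 22, …, 36 (15 of them) are such a set: any two sum to at least 22+23 = 45 > 43.
Any 16th integer completes one of the 9 pairs, so 16 choices force a sum of 43.

16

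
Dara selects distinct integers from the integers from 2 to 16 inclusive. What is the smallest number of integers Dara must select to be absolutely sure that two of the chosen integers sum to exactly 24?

Group the elements by complementary pair {x, 24−x}: {8,16}, {9,15}, {10,14}, …, giving 4 two-element pairs, the single value 12 (it cannot pair with itself since the integers are distinct), and 6 integers whose partner 24−x falls outside [2,16].
Pigeonhole: treating each of those 11 groups as a pigeonhole, one can pick one integer per group — 11 integers — with no two summing to 24.
The 12th integer lands in an occupied pair, forcing a sum of 24.

12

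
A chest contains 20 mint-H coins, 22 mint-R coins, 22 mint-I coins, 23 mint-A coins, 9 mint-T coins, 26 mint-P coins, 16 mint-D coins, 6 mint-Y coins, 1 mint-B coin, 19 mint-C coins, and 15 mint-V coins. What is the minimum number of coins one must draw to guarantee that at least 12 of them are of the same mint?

The 11 mints are the holes; the coins drawn are the pigeons.
To avoid 12 of any one mint, the worst case takes at most 11 of each mint, or every coin of a mint that has fewer than 11.
That gives 11 + 11 + 11 + 11 + 9 + 11 + 11 + 6 + 1 + 11 + 11 = 104 coins with no mint reaching 12.
The next coin forces some mint to 12, so 104 + 1 = 105.

105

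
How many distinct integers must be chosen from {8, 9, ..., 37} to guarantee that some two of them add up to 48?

Group the elements by complementary pair {x, 48−x}: {11,37}, {12,36}, {13,35}, …, giving 13 two-element pairs; the single value 24 (it cannot pair with itself since the integers are distinct); and 3 integers whose partner 48−x falls outside [8,37].
By the pigeonhole principle, treating each of those 17 groups as a pigeonhole, one can pick one integer per group — 17 integers — with no two summing to 48.
The 18th integer lands in an occupied pair, forcing a sum of 48.

18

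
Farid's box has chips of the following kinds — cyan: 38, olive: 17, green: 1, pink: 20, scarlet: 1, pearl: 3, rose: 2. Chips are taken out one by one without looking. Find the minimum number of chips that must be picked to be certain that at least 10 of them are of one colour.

An adversary could hand out at most 9 chips per colour (4 colours run out sooner): 9 + 9 + 1 + 9 + 1 + 3 + 2 = 34 chips and still no colour has 10.
One more chip lands in a colour already at 9, so 35 draws are enough and 34 are not.

35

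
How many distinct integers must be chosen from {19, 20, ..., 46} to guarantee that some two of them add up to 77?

A set avoiding the sum 77 can contain at most one of each pair {x, 77−x}, plus the 12 elements whose complement lies outside the range.
The integers 19, …, 38 (20 of them) are such a set: any two sum to at least 19+20 = 39 and at most 37+38 = 75 < 77.
Any 21st integer completes one of the 8 pairs, so 21 choices force a sum of 77.

21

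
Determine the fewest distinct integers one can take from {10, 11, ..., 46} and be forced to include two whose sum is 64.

Two chosen integers sum to 64 exactly when both halves of some pair {x, 64−x} with 18 ≤ x ≤ 64−x ≤ 46 are chosen — 14 such pairs.
The remaining 9 elements (those with no distinct partner in range) can never complete a 64-sum, so the worst case takes all of them and one from each pair: 9 + 14 = 23.
Pigeonhole: the 24th integer has to be the second member of some pair, so 23 + 1 = 24.

24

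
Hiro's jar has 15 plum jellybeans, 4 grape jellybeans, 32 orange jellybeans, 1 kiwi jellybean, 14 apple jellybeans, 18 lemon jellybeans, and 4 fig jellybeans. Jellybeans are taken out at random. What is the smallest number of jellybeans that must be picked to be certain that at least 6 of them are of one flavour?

An adversary could hand out at most 5 jellybeans per flavour (grape, kiwi, fig run out sooner): 5 + 4 + 5 + 1 + 5 + 5 + 4 = 29 jellybeans and still no flavour has 6.
By pigeonhole, one more jellybean lands in a flavour already at 5, so 30 draws are enough and 29 are not.

30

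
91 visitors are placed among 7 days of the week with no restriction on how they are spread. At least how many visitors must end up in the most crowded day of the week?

By pigeonhole, the 7 days of the week are the holes and the 91 visitors are the pigeons.
If every day of the week held at most 12 visitors, the total would be at most 7 × 12 = 84, which is less than 91.
So some day of the week holds at least ⌈91/7⌉ = 13 visitors.

13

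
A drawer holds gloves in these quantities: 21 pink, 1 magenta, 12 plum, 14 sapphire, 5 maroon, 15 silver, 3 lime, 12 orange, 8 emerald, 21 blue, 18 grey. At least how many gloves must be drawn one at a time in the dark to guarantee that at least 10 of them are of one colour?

Pigeonhole: put each drawn glove into a box by colour. The largest draw with every box below 10 takes min(count, 9) from each colour; colours with fewer than 9 contribute all they have.
Σ min(cᵢ, 9) = 9 + 1 + 9 + 9 + 5 + 9 + 3 + 9 + 8 + 9 + 9 = 80.
Draw number 80 + 1 = 81 must push one box to 10.

81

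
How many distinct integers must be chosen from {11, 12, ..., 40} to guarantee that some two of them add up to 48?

18

Two chosen integers sum to 48 exactly when both halves of some pair {x, 48−x} with 11 ≤ x ≤ 48−x ≤ 37 are chosen — 13 such pairs.
The remaining 4 elements (those with no distinct partner in range) can never complete a 48-sum, so the worst case takes all of them and one from each pair: 4 + 13 = 17.
By pigeonhole, the 18th integer has to be the second member of some pair, so 17 + 1 = 18.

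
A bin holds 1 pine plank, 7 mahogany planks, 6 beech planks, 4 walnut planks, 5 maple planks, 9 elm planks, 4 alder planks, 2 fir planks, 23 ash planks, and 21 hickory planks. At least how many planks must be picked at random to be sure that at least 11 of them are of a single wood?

By pigeonhole, put each drawn plank into a box by wood. The largest draw with every box below 11 takes min(count, 10) from each wood; woods with fewer than 10 contribute all they have.
Σ min(cᵢ, 10) = 1 + 7 + 6 + 4 + 5 + 9 + 4 + 2 + 10 + 10 = 58.
Draw number 58 + 1 = 59 must push one box to 11.

59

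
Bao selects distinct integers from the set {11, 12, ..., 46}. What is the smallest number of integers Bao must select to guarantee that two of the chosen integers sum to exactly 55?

20

Two chosen integers sum to 55 exactly when both halves of some pair {x, 55−x} with 11 ≤ x ≤ 55−x ≤ 44 are chosen — 17 such pairs.
The remaining 2 elements (those with no distinct partner in range) can never complete a 55-sum, so the worst case takes all of them and one from each pair: 2 + 17 = 19.
By the pigeonhole principle, the 20th integer has to be the second member of some pair, so 19 + 1 = 20.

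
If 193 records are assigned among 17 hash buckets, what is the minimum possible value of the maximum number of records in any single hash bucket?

12

By pigeonhole, the 17 hash buckets are the holes and the 193 records are the pigeons.
If every hash bucket held at most 11 records, the total would be at most 17 × 11 = 187, which is less than 193.
So some hash bucket holds at least ⌈193/17⌉ = 12 records.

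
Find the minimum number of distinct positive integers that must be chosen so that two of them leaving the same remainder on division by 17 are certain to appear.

The 17 residue classes mod 17 are the pigeonholes.
With 17 integers one could put 1 in each residue class and have no class reach 2.
The 18th integer pushes some class to 2, so 17·1 + 1 = 18.

18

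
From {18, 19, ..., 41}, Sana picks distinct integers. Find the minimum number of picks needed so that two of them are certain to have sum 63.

15

A set avoiding the sum 63 can contain at most one of each pair {x, 63−x}, plus the 4 elements whose complement lies outside the range.
The integers 18, …, 31 (14 of them) are such a set: any two sum to at least 18+19 = 37 and at most 30+31 = 61 < 63.
Any 15th integer completes one of the 10 pairs, so 15 choices force a sum of 63.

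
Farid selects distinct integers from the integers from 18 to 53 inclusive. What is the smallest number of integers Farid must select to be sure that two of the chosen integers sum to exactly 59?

25

A set avoiding the sum 59 can contain at most one of each pair {x, 59−x}, plus the 12 elements whose complement lies outside the range.
The integers 30, …, 53 (24 of them) are such a set: any two sum to at least 30+31 = 61 > 59.
By the pigeonhole principle, any 25th integer completes one of the 12 pairs, so 25 choices force a sum of 59.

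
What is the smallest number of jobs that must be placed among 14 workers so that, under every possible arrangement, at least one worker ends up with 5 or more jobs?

57

With 56 jobs one could put exactly 4 in each of the 14 workers, and no worker would reach 5.
By the pigeonhole principle, one more job must land in a worker that already has 4, giving it 5.
So 14 × 4 + 1 = 57 jobs are required.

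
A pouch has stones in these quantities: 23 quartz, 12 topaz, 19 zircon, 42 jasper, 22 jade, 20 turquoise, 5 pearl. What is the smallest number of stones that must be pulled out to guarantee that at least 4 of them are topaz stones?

In the worst case for collecting topaz stones, every non-topaz stone comes out first.
There are 23 + 19 + 42 + 22 + 20 + 5 = 131 non-topaz stones altogether.
After those, each further stone must be topaz, so 131 + 4 = 135 draws guarantee 4 topaz stones.

135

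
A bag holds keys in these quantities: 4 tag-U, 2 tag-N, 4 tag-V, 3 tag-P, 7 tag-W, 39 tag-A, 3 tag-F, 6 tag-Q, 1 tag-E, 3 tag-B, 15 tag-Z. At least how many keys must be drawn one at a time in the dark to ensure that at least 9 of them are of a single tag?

An adversary could hand out at most 8 keys per tag (9 tags run out sooner): 4 + 2 + 4 + 3 + 7 + 8 + 3 + 6 + 1 + 3 + 8 = 49 keys and still no tag has 9.
One more key lands in a tag already at 8, so 50 draws are enough and 49 are not.

50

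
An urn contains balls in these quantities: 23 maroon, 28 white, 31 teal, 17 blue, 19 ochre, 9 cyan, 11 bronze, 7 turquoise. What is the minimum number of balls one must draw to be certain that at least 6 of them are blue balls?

In the worst case for collecting blue balls, every non-blue ball comes out first.
There are 23 + 28 + 31 + 19 + 9 + 11 + 7 = 128 non-blue balls altogether.
After those, each further ball must be blue, so 128 + 6 = 134 draws guarantee 6 blue balls.

134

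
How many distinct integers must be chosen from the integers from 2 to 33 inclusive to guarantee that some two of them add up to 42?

Two chosen integers sum to 42 exactly when both halves of some pair {x, 42−x} with 9 ≤ x ≤ 42−x ≤ 33 are chosen — 12 such pairs.
The remaining 8 elements (those with no distinct partner in range) can never complete a 42-sum, so the worst case takes all of them and one from each pair: 8 + 12 = 20.
By the pigeonhole principle, the 21st integer has to be the second member of some pair, so 20 + 1 = 21.

21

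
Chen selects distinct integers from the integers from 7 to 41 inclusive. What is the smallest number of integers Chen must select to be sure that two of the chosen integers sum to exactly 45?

20

Two chosen integers sum to 45 exactly when both halves of some pair {x, 45−x} with 7 ≤ x ≤ 45−x ≤ 38 are chosen — 16 such pairs.
The remaining 3 elements (those with no distinct partner in range) can never complete a 45-sum, so the worst case takes all of them and one from each pair: 3 + 16 = 19.
The 20th integer has to be the second member of some pair, so 19 + 1 = 20.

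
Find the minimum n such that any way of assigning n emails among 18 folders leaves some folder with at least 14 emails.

With 234 emails one could put exactly 13 in each of the 18 folders, and no folder would reach 14.
One more email must land in a folder that already has 13, giving it 14.
So 18 × 13 + 1 = 235 emails are required.

235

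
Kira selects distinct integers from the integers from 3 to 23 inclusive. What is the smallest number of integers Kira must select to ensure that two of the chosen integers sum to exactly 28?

Group the elements by complementary pair {x, 28−x}: {5,23}, {6,22}, {7,21}, …, giving 9 two-element pairs; the single value 14 (it cannot pair with itself since the integers are distinct); and 2 integers whose partner 28−x falls outside [3,23].
Treating each of those 12 groups as a pigeonhole, one can pick one integer per group — 12 integers — with no two summing to 28.
The 13th integer lands in an occupied pair, forcing a sum of 28.

13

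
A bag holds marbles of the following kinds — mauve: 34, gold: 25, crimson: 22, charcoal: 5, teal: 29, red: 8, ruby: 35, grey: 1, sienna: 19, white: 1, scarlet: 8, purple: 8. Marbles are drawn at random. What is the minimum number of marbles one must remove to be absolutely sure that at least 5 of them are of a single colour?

An adversary could hand out at most 4 marbles per colour (grey, white run out sooner): 4 + 4 + 4 + 4 + 4 + 4 + 4 + 1 + 4 + 1 + 4 + 4 = 42 marbles and still no colour has 5.
One more marble lands in a colour already at 4, so 43 draws are enough and 42 are not.

43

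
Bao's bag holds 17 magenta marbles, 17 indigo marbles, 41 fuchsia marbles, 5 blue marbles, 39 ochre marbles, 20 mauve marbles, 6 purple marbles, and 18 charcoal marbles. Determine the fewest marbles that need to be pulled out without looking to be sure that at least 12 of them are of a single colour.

78

An adversary could hand out at most 11 marbles per colour (blue, purple run out sooner): 11 + 11 + 11 + 5 + 11 + 11 + 6 + 11 = 77 marbles and still no colour has 12.
By pigeonhole, one more marble lands in a colour already at 11, so 78 draws are enough and 77 are not.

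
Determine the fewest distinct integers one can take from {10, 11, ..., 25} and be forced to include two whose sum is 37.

10

Two chosen integers sum to 37 exactly when both halves of some pair {x, 37−x} with 12 ≤ x ≤ 37−x ≤ 25 are chosen — 7 such pairs.
The remaining 2 elements (those with no distinct partner in range) can never complete a 37-sum, so the worst case takes all of them and one from each pair: 2 + 7 = 9.
The 10th integer has to be the second member of some pair, so 9 + 1 = 10.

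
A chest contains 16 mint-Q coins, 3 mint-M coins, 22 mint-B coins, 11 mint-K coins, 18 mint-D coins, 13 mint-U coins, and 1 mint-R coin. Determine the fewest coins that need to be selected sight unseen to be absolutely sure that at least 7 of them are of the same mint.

35

An adversary could hand out at most 6 coins per mint (mint-M, mint-R run out sooner): 6 + 3 + 6 + 6 + 6 + 6 + 1 = 34 coins and still no mint has 7.
One more coin lands in a mint already at 6, so 35 draws are enough and 34 are not.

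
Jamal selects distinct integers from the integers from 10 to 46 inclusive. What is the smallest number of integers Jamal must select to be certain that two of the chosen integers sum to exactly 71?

Group the elements by complementary pair {x, 71−x}: {25,46}, {26,45}, {27,44}, …, giving 11 two-element pairs and 15 integers whose partner 71−x falls outside [10,46].
Treating each of those 26 groups as a pigeonhole, one can pick one integer per group — 26 integers — with no two summing to 71.
The 27th integer lands in an occupied pair, forcing a sum of 71.

27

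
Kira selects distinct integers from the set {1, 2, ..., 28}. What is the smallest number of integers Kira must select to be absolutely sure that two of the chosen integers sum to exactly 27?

16

Group the elements by complementary pair {x, 27−x}: {1,26}, {2,25}, {3,24}, …, giving 13 two-element pairs and 2 integers whose partner 27−x falls outside [1,28].
Treating each of those 15 groups as a pigeonhole, one can pick one integer per group — 15 integers — with no two summing to 27.
The 16th integer lands in an occupied pair, forcing a sum of 27.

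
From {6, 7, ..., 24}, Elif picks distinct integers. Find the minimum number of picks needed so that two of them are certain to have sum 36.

14

Group the elements by complementary pair {x, 36−x}: {12,24}, {13,23}, {14,22}, …, giving 6 two-element pairs; the single value 18 (it cannot pair with itself since the integers are distinct); and 6 integers whose partner 36−x falls outside [6,24].
Treating each of those 13 groups as a pigeonhole, one can pick one integer per group — 13 integers — with no two summing to 36.
The 14th integer lands in an occupied pair, forcing a sum of 36.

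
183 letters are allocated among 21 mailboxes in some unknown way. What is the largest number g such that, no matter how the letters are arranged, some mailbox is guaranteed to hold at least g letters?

9

The 21 mailboxes are the holes and the 183 letters are the pigeons.
If every mailbox held at most 8 letters, the total would be at most 21 × 8 = 168, which is less than 183.
So some mailbox holds at least ⌈183/21⌉ = 9 letters.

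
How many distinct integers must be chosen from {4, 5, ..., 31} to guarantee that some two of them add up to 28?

19

Group the elements by complementary pair {x, 28−x}: {4,24}, {5,23}, {6,22}, …, giving 10 two-element pairs, the single value 14 (it cannot pair with itself since the integers are distinct), and 7 integers whose partner 28−x falls outside [4,31].
Treating each of those 18 groups as a pigeonhole, one can pick one integer per group — 18 integers — with no two summing to 28.
The 19th integer lands in an occupied pair, forcing a sum of 28.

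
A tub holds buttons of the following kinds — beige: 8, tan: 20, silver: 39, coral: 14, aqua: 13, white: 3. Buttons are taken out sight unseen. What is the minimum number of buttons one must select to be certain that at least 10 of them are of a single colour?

The 6 colours are the holes; the buttons drawn are the pigeons.
To avoid 10 of any one colour, the worst case takes at most 9 of each colour, or every button of a colour that has fewer than 9.
That gives 8 + 9 + 9 + 9 + 9 + 3 = 47 buttons with no colour reaching 10.
The next button forces some colour to 10, so 47 + 1 = 48.

48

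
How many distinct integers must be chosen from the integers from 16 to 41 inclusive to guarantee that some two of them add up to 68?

A set avoiding the sum 68 can contain at most one of each pair {x, 68−x}, plus the 12 elements whose complement lies outside the range or equal to its own complement.
The integers 16, …, 34 (19 of them) are such a set: any two sum to at least 16+17 = 33 and at most 33+34 = 67 < 68.
By the pigeonhole principle, any 20th integer completes one of the 7 pairs, so 20 choices force a sum of 68.

20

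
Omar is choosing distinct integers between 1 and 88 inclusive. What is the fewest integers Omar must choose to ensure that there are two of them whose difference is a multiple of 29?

30

Integers whose pairwise differences are multiples of 29 are exactly those sharing a remainder mod 29. Pigeonhole: the 29 residue classes mod 29 are the pigeonholes.
With 29 integers one could put 1 in each residue class and have no class reach 2.
The 30th integer pushes some class to 2, so 29·1 + 1 = 30.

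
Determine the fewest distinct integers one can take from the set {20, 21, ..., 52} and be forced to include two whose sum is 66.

21

Group the elements by complementary pair {x, 66−x}: {20,46}, {21,45}, {22,44}, …, giving 13 two-element pairs, the single value 33 (it cannot pair with itself since the integers are distinct), and 6 integers whose partner 66−x falls outside [20,52].
Pigeonhole: treating each of those 20 groups as a pigeonhole, one can pick one integer per group — 20 integers — with no two summing to 66.
The 21st integer lands in an occupied pair, forcing a sum of 66.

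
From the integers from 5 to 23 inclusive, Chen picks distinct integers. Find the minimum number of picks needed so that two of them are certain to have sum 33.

Two chosen integers sum to 33 exactly when both halves of some pair {x, 33−x} with 10 ≤ x ≤ 33−x ≤ 23 are chosen — 7 such pairs.
The remaining 5 elements (those with no distinct partner in range) can never complete a 33-sum, so the worst case takes all of them and one from each pair: 5 + 7 = 12.
The 13th integer has to be the second member of some pair, so 12 + 1 = 13.

13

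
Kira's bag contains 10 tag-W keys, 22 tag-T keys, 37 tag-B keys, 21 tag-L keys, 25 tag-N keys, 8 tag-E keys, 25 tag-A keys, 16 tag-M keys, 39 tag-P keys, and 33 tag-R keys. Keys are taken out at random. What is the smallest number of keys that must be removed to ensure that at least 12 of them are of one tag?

107

An adversary could hand out at most 11 keys per tag (tag-W, tag-E run out sooner): 10 + 11 + 11 + 11 + 11 + 8 + 11 + 11 + 11 + 11 = 106 keys and still no tag has 12.
By the pigeonhole principle, one more key lands in a tag already at 11, so 107 draws are enough and 106 are not.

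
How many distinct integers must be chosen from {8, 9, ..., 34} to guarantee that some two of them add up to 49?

A set avoiding the sum 49 can contain at most one of each pair {x, 49−x}, plus the 7 elements whose complement lies outside the range.
The integers 8, …, 24 (17 of them) are such a set: any two sum to at least 8+9 = 17 and at most 23+24 = 47 < 49.
Any 18th integer completes one of the 10 pairs, so 18 choices force a sum of 49.

18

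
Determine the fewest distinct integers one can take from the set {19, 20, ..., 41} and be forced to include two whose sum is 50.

Two chosen integers sum to 50 exactly when both halves of some pair {x, 50−x} with 19 ≤ x ≤ 50−x ≤ 31 are chosen — 6 such pairs.
The remaining 11 elements (those with no distinct partner in range) can never complete a 50-sum, so the worst case takes all of them and one from each pair: 11 + 6 = 17.
By the pigeonhole principle, the 18th integer has to be the second member of some pair, so 17 + 1 = 18.

18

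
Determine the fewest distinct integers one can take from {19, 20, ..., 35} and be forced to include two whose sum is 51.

11

Two chosen integers sum to 51 exactly when both halves of some pair {x, 51−x} with 19 ≤ x ≤ 51−x ≤ 32 are chosen — 7 such pairs.
The remaining 3 elements (those with no distinct partner in range) can never complete a 51-sum, so the worst case takes all of them and one from each pair: 3 + 7 = 10.
Pigeonhole: the 11th integer has to be the second member of some pair, so 10 + 1 = 11.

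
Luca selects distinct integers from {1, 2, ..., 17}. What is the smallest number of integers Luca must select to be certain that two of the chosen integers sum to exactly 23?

12

Group the elements by complementary pair {x, 23−x}: {6,17}, {7,16}, {8,15}, …, giving 6 two-element pairs and 5 integers whose partner 23−x falls outside [1,17].
By pigeonhole, treating each of those 11 groups as a pigeonhole, one can pick one integer per group — 11 integers — with no two summing to 23.
The 12th integer lands in an occupied pair, forcing a sum of 23.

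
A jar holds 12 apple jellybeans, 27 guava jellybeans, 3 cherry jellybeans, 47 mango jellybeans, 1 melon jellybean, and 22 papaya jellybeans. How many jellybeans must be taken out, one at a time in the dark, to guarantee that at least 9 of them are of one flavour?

An adversary could hand out at most 8 jellybeans per flavour (cherry, melon run out sooner): 8 + 8 + 3 + 8 + 1 + 8 = 36 jellybeans and still no flavour has 9.
Pigeonhole: one more jellybean lands in a flavour already at 8, so 37 draws are enough and 36 are not.

37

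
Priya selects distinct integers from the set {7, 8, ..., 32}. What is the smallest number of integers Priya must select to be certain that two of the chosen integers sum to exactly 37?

Two chosen integers sum to 37 exactly when both halves of some pair {x, 37−x} with 7 ≤ x ≤ 37−x ≤ 30 are chosen — 12 such pairs.
The remaining 2 elements (those with no distinct partner in range) can never complete a 37-sum, so the worst case takes all of them and one from each pair: 2 + 12 = 14.
The 15th integer has to be the second member of some pair, so 14 + 1 = 15.

15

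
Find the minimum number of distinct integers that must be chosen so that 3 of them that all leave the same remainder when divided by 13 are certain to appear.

27

The 13 residue classes mod 13 are the pigeonholes.
With 26 integers one could put 2 in each residue class and have no class reach 3.
The 27th integer pushes some class to 3, so 13·2 + 1 = 27.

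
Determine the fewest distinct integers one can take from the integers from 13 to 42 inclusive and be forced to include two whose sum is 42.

A set avoiding the sum 42 can contain at most one of each pair {x, 42−x}, plus the 14 elements whose complement lies outside the range or equal to its own complement.
The integers 21, …, 42 (22 of them) are such a set: any two sum to at least 21+22 = 43 > 42.
By pigeonhole, any 23rd integer completes one of the 8 pairs, so 23 choices force a sum of 42.

23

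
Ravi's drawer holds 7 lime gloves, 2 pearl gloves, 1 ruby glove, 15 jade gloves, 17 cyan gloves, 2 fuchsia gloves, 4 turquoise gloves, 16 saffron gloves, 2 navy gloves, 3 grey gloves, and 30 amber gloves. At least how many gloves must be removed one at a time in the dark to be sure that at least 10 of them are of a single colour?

An adversary could hand out at most 9 gloves per colour (7 colours run out sooner): 7 + 2 + 1 + 9 + 9 + 2 + 4 + 9 + 2 + 3 + 9 = 57 gloves and still no colour has 10.
One more glove lands in a colour already at 9, so 58 draws are enough and 57 are not.

58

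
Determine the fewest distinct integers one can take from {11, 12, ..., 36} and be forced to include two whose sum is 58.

A set avoiding the sum 58 can contain at most one of each pair {x, 58−x}, plus the 12 elements whose complement lies outside the range or equal to its own complement.
The integers 11, …, 29 (19 of them) are such a set: any two sum to at least 11+12 = 23 and at most 28+29 = 57 < 58.
Any 20th integer completes one of the 7 pairs, so 20 choices force a sum of 58.

20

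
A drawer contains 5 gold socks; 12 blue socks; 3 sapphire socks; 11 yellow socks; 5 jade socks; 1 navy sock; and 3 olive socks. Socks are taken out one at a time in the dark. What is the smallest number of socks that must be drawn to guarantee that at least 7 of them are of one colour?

The 7 colours are the holes; the socks drawn are the pigeons.
To avoid 7 of any one colour, the worst case takes at most 6 of each colour, or every sock of a colour that has fewer than 6.
That gives 5 + 6 + 3 + 6 + 5 + 1 + 3 = 29 socks with no colour reaching 7.
The next sock forces some colour to 7, so 29 + 1 = 30.

30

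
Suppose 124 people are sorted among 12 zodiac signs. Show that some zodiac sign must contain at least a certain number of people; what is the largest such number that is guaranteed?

The 12 zodiac signs are the holes and the 124 people are the pigeons.
If every zodiac sign held at most 10 people, the total would be at most 12 × 10 = 120, which is less than 124.
So some zodiac sign holds at least ⌈124/12⌉ = 11 people.

11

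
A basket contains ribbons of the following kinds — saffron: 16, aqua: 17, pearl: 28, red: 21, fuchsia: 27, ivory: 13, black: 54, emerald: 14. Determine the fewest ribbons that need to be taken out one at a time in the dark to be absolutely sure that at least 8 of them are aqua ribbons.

181

In the worst case for collecting aqua ribbons, every non-aqua ribbon comes out first.
There are 16 + 28 + 21 + 27 + 13 + 54 + 14 = 173 non-aqua ribbons altogether.
After those, each further ribbon must be aqua, so 173 + 8 = 181 draws guarantee 8 aqua ribbons.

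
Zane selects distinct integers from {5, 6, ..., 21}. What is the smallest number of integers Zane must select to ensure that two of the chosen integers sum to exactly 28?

11

A set avoiding the sum 28 can contain at most one of each pair {x, 28−x}, plus the 3 elements whose complement lies outside the range or equal to its own complement.
The integers 5, …, 14 (10 of them) are such a set: any two sum to at least 5+6 = 11 and at most 13+14 = 27 < 28.
Any 11th integer completes one of the 7 pairs, so 11 choices force a sum of 28.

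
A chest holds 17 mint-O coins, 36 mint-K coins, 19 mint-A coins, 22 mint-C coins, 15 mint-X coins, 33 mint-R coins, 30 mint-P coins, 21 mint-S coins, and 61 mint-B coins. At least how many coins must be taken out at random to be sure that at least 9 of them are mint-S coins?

In the worst case for collecting mint-S coins, every non-mint-S coin comes out first.
There are 17 + 36 + 19 + 22 + 15 + 33 + 30 + 61 = 233 non-mint-S coins altogether.
After those, each further coin must be mint-S, so 233 + 9 = 242 draws guarantee 9 mint-S coins.

242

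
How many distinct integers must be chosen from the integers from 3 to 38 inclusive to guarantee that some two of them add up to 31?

Group the elements by complementary pair {x, 31−x}: {3,28}, {4,27}, {5,26}, …, giving 13 two-element pairs and 10 integers whose partner 31−x falls outside [3,38].
By pigeonhole, treating each of those 23 groups as a pigeonhole, one can pick one integer per group — 23 integers — with no two summing to 31.
The 24th integer lands in an occupied pair, forcing a sum of 31.

24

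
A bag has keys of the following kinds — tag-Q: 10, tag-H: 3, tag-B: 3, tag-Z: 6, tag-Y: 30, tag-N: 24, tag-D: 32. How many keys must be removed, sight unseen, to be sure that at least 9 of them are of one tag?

Put each drawn key into a box by tag. The largest draw with every box below 9 takes min(count, 8) from each tag; tags with fewer than 8 contribute all they have.
Σ min(cᵢ, 8) = 8 + 3 + 3 + 6 + 8 + 8 + 8 = 44.
Draw number 44 + 1 = 45 must push one box to 9.

45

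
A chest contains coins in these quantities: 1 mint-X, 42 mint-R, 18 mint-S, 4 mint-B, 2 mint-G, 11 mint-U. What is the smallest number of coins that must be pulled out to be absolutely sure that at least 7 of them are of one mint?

26

Pigeonhole: put each drawn coin into a box by mint. The largest draw with every box below 7 takes min(count, 6) from each mint; mints with fewer than 6 contribute all they have.
Σ min(cᵢ, 6) = 1 + 6 + 6 + 4 + 2 + 6 = 25.
Draw number 25 + 1 = 26 must push one box to 7.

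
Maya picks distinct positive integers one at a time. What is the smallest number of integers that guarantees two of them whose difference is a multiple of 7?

Integers whose pairwise differences are multiples of 7 are exactly those sharing a remainder mod 7. The 7 residue classes mod 7 are the pigeonholes.
With 7 integers one could put 1 in each residue class and have no class reach 2.
The 8th integer pushes some class to 2, so 7·1 + 1 = 8.

8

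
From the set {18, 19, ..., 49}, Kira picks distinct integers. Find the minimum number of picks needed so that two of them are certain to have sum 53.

24

Two chosen integers sum to 53 exactly when both halves of some pair {x, 53−x} with 18 ≤ x ≤ 53−x ≤ 35 are chosen — 9 such pairs.
The remaining 14 elements (those with no distinct partner in range) can never complete a 53-sum, so the worst case takes all of them and one from each pair: 14 + 9 = 23.
The 24th integer has to be the second member of some pair, so 23 + 1 = 24.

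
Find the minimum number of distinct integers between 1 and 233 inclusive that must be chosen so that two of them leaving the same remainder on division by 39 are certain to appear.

By pigeonhole, the 39 residue classes mod 39 are the pigeonholes.
With 39 integers one could put 1 in each residue class and have no class reach 2.
The 40th integer pushes some class to 2, so 39·1 + 1 = 40.

40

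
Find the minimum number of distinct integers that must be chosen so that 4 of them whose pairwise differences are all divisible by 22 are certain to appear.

Integers whose pairwise differences are multiples of 22 are exactly those sharing a remainder mod 22. The 22 residue classes mod 22 are the pigeonholes.
With 66 integers one could put 3 in each residue class and have no class reach 4.
The 67th integer pushes some class to 4, so 22·3 + 1 = 67.

67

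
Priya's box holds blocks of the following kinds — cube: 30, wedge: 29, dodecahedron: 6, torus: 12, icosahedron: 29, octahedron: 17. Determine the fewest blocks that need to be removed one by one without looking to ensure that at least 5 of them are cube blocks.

98

In the worst case for collecting cube blocks, every non-cube block comes out first.
There are 29 + 6 + 12 + 29 + 17 = 93 non-cube blocks altogether.
After those, each further block must be cube, so 93 + 5 = 98 draws guarantee 5 cube blocks.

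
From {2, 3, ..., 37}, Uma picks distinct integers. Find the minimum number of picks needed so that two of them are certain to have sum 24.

A set avoiding the sum 24 can contain at most one of each pair {x, 24−x}, plus the 16 elements whose complement lies outside the range or equal to its own complement.
The integers 12, …, 37 (26 of them) are such a set: any two sum to at least 12+13 = 25 > 24.
By pigeonhole, any 27th integer completes one of the 10 pairs, so 27 choices force a sum of 24.

27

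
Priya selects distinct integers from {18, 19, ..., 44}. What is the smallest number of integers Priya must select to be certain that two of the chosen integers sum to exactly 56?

Group the elements by complementary pair {x, 56−x}: {18,38}, {19,37}, {20,36}, …, giving 10 two-element pairs, the single value 28 (it cannot pair with itself since the integers are distinct), and 6 integers whose partner 56−x falls outside [18,44].
By the pigeonhole principle, treating each of those 17 groups as a pigeonhole, one can pick one integer per group — 17 integers — with no two summing to 56.
The 18th integer lands in an occupied pair, forcing a sum of 56.

18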